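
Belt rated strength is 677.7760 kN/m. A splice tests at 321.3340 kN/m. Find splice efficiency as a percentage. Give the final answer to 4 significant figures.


Eff = 321.3340 / 677.7760 * 100
Eff = 47.41 %


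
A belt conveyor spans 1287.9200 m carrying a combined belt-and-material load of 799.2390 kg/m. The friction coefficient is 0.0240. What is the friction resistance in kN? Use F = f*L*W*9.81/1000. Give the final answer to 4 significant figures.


F = 0.0240 * 1287.9200 * 799.2390 * 9.81 / 1000
F = 242.4 kN


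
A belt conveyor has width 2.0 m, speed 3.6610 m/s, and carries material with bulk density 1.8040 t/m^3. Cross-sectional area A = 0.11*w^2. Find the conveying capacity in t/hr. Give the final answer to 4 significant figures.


A = 0.11 * 2.0^2 = 0.44 m^2
C = 0.44 * 3.6610 * 1.8040 * 3600
C = 10460 t/hr


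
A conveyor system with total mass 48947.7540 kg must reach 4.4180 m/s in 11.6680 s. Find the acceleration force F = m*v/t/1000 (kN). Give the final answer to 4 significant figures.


F = 48947.7540 * 4.4180 / 11.6680 / 1000
F = 18.53 kN


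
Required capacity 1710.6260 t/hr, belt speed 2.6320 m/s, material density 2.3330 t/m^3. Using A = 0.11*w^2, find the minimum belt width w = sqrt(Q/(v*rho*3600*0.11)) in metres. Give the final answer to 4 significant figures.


A_req = 1710.6260 / (2.6320 * 2.3330 * 3600) = 0.0773841 m^2
w = sqrt(0.0773841 / 0.11)
w = 0.8387 m


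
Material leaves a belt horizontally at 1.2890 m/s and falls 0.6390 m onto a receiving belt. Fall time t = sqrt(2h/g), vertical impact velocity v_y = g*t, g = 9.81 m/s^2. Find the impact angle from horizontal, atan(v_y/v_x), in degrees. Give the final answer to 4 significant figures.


t = sqrt(2*0.6390/9.81) = 0.360937 s
v_y = 9.81 * 0.360937 = 3.54079 m/s
angle = atan(3.54079 / 1.2890) = 70.00 deg


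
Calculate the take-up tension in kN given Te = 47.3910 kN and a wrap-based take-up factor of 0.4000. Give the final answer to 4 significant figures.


T_tu = 47.3910 * 0.4000
T_tu = 18.96 kN


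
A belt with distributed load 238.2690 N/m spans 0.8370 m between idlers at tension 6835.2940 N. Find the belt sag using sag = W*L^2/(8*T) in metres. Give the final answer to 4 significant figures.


sag = 238.2690 * 0.8370^2 / (8 * 6835.2940)
sag = 0.003053 m


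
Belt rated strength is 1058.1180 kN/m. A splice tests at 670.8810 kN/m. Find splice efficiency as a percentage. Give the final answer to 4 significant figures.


Eff = 670.8810 / 1058.1180 * 100
Eff = 63.40 %


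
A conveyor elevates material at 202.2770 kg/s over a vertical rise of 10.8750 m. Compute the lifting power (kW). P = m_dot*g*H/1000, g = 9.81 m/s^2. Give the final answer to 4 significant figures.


P = 202.2770 * 9.81 * 10.8750 / 1000
P = 21.58 kW


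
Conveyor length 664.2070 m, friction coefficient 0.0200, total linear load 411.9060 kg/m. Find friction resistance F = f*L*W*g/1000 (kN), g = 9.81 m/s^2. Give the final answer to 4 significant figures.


F = 0.0200 * 664.2070 * 411.9060 * 9.81 / 1000
F = 53.68 kN


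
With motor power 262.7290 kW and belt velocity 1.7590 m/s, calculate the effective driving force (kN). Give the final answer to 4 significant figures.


Te = P / v = 262.7290 / 1.7590
Te = 149.4 kN


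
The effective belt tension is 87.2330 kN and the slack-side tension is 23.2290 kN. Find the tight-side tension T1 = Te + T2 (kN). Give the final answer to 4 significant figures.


T1 = Te + T2 = 87.2330 + 23.2290
T1 = 110.5 kN


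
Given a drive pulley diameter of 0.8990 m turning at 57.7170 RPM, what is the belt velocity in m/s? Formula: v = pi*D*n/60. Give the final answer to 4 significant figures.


v = pi * 0.8990 * 57.7170 / 60
v = 2.717 m/s


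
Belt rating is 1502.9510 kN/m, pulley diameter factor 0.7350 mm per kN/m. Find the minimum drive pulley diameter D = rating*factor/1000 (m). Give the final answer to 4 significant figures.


D = 1502.9510 * 0.7350 / 1000
D = 1.105 m


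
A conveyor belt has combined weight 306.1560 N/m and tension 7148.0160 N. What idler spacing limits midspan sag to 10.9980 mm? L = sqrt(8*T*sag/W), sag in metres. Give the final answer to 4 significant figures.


sag = 10.9980/1000 = 0.010998 m
L = sqrt(8 * 7148.0160 * 0.010998 / 306.1560)
L = 1.433 m


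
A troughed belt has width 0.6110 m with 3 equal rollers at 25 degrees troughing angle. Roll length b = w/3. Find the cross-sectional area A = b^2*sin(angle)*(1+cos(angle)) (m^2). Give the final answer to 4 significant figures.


b = 0.6110/3 = 0.203667 m
A = 0.203667^2 * sin(25 deg) * (1 + cos(25 deg))
A = 0.03342 m^2


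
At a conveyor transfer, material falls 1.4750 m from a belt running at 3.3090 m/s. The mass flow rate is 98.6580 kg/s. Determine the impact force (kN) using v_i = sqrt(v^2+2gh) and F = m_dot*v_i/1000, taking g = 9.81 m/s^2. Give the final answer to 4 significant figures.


v_i = sqrt(3.3090^2 + 2*9.81*1.4750) = 6.31577 m/s
F = 98.6580 * 6.31577 / 1000
F = 0.6231 kN


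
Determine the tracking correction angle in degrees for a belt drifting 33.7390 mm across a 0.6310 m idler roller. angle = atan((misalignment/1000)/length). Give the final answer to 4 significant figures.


misalign_m = 33.7390 / 1000 = 0.033739 m
angle = atan(0.033739 / 0.6310)
angle = 3.061 deg


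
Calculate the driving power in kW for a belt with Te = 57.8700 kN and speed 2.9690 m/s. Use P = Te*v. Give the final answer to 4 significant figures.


P = Te * v = 57.8700 * 2.9690
P = 171.8 kW


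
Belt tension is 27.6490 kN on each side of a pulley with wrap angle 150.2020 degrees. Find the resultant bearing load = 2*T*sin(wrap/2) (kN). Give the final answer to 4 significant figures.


F = 2 * 27.6490 * sin(150.2020/2 deg)
F = 53.44 kN


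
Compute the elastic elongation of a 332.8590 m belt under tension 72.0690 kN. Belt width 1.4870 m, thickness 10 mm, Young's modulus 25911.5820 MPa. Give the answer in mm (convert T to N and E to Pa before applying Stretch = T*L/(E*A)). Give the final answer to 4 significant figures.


A = 1.4870 * 0.01 = 0.01487 m^2
Stretch = 72.0690*1000 * 332.8590 / (25911.5820e6 * 0.01487) * 1000
Stretch = 62.26 mm


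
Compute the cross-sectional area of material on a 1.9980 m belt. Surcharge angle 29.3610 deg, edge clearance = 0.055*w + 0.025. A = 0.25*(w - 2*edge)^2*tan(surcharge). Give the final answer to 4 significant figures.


edge = 0.055*1.9980 + 0.025 = 0.13489 m
ew = 1.9980 - 2*0.13489 = 1.72822 m
A = 0.25 * 1.72822^2 * tan(29.3610 deg)
A = 0.4201 m^2


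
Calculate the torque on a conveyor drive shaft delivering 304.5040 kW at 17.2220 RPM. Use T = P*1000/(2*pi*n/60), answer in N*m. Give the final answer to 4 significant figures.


omega = 2*pi*17.2220/60 = 1.80348 rad/s
T = 304.5040*1000 / 1.80348
T = 168800 N*m


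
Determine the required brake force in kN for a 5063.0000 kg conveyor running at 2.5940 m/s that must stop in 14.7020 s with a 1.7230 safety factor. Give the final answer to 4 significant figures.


F = 5063.0000 * 2.5940 / 14.7020 * 1.7230 / 1000
F = 1.539 kN


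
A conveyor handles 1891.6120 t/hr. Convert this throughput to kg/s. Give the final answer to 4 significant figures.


m_dot = 1891.6120 * 1000 / 3600
m_dot = 525.4 kg/s


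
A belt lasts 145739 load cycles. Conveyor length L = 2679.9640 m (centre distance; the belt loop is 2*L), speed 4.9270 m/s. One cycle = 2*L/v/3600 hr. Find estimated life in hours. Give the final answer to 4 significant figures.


cycle_time = 2 * 2679.9640 / 4.9270 / 3600 = 0.302186 hr
life = 145739 * 0.302186 = 44040 hours


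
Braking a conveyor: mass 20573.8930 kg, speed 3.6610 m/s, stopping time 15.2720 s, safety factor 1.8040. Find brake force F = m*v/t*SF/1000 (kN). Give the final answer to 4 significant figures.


F = 20573.8930 * 3.6610 / 15.2720 * 1.8040 / 1000
F = 8.897 kN


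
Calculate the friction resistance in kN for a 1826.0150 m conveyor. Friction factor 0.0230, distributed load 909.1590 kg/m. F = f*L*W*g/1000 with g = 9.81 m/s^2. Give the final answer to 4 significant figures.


F = 0.0230 * 1826.0150 * 909.1590 * 9.81 / 1000
F = 374.6 kN


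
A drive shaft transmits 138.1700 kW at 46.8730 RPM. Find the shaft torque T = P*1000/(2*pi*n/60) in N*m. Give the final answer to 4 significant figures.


omega = 2*pi*46.8730/60 = 4.90853 rad/s
T = 138.1700*1000 / 4.90853
T = 28150 N*m


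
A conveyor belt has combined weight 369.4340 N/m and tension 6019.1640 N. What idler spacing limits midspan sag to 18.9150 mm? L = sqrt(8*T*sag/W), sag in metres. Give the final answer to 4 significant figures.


sag = 18.9150/1000 = 0.018915 m
L = sqrt(8 * 6019.1640 * 0.018915 / 369.4340)
L = 1.570 m


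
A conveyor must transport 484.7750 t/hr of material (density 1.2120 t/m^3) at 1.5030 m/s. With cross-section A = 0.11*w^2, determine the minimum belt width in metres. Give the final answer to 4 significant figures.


A_req = 484.7750 / (1.5030 * 1.2120 * 3600) = 0.0739224 m^2
w = sqrt(0.0739224 / 0.11)
w = 0.8198 m


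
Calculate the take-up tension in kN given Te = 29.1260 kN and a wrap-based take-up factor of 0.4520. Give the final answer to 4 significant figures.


T_tu = 29.1260 * 0.4520
T_tu = 13.16 kN


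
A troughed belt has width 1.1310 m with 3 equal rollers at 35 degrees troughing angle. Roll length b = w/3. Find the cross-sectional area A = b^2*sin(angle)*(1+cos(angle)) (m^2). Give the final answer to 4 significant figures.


b = 1.1310/3 = 0.377 m
A = 0.377^2 * sin(35 deg) * (1 + cos(35 deg))
A = 0.1483 m^2


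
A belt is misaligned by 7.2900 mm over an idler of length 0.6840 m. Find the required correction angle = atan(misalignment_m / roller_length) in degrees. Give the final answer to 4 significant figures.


misalign_m = 7.2900 / 1000 = 0.007290 m
angle = atan(0.007290 / 0.6840)
angle = 0.6106 deg


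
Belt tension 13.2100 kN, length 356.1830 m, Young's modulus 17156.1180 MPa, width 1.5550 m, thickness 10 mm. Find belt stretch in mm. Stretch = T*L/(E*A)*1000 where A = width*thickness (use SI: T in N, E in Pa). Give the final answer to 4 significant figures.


A = 1.5550 * 0.01 = 0.01555 m^2
Stretch = 13.2100*1000 * 356.1830 / (17156.1180e6 * 0.01555) * 1000
Stretch = 17.64 mm


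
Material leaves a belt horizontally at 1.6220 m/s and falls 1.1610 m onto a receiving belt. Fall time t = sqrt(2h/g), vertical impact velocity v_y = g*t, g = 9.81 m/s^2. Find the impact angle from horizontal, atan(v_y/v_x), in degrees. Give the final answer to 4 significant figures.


t = sqrt(2*1.1610/9.81) = 0.486515 s
v_y = 9.81 * 0.486515 = 4.77271 m/s
angle = atan(4.77271 / 1.6220) = 71.23 deg


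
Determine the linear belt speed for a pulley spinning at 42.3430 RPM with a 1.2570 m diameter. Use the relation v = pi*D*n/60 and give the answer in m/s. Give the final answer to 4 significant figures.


v = pi * 1.2570 * 42.3430 / 60
v = 2.787 m/s


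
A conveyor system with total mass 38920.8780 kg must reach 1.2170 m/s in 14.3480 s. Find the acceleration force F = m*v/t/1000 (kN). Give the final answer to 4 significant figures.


F = 38920.8780 * 1.2170 / 14.3480 / 1000
F = 3.301 kN


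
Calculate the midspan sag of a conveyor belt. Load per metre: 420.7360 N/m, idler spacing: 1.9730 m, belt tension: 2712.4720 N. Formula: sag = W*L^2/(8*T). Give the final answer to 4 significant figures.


sag = 420.7360 * 1.9730^2 / (8 * 2712.4720)
sag = 0.07548 m


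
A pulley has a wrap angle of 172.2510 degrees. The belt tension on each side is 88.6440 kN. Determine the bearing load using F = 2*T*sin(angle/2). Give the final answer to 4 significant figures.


F = 2 * 88.6440 * sin(172.2510/2 deg)
F = 176.9 kN


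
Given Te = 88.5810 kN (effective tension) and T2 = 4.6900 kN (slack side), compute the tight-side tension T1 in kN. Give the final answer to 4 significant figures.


T1 = Te + T2 = 88.5810 + 4.6900
T1 = 93.27 kN


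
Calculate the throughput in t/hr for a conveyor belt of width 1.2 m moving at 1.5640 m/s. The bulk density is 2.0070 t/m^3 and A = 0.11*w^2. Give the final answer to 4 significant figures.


A = 0.11 * 1.2^2 = 0.1584 m^2
C = 0.1584 * 1.5640 * 2.0070 * 3600
C = 1790 t/hr


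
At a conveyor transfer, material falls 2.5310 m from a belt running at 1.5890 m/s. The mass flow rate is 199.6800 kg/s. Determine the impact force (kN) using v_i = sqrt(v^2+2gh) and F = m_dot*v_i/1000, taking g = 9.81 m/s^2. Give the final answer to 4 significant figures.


v_i = sqrt(1.5890^2 + 2*9.81*2.5310) = 7.22379 m/s
F = 199.6800 * 7.22379 / 1000
F = 1.442 kN


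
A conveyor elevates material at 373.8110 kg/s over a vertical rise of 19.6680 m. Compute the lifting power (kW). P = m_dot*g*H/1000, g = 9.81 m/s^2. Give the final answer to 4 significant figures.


P = 373.8110 * 9.81 * 19.6680 / 1000
P = 72.12 kW


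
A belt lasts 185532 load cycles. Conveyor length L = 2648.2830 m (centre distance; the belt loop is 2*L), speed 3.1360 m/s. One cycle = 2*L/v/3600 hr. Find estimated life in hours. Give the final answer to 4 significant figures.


cycle_time = 2 * 2648.2830 / 3.1360 / 3600 = 0.469154 hr
life = 185532 * 0.469154 = 87040 hours


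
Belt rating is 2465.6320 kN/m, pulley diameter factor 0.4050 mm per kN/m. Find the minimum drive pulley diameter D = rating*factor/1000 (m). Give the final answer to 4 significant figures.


D = 2465.6320 * 0.4050 / 1000
D = 0.9986 m


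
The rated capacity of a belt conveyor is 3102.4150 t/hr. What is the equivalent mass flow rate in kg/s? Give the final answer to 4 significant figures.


m_dot = 3102.4150 * 1000 / 3600
m_dot = 861.8 kg/s


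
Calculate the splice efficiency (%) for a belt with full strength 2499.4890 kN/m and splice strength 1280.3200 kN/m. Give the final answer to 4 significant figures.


Eff = 1280.3200 / 2499.4890 * 100
Eff = 51.22 %


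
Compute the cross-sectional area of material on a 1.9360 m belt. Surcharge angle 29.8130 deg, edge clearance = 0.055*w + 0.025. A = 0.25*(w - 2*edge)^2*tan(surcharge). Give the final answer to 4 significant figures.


edge = 0.055*1.9360 + 0.025 = 0.13148 m
ew = 1.9360 - 2*0.13148 = 1.67304 m
A = 0.25 * 1.67304^2 * tan(29.8130 deg)
A = 0.4010 m^2


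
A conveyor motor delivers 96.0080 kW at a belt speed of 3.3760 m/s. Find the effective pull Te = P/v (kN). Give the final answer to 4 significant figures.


Te = P / v = 96.0080 / 3.3760
Te = 28.44 kN


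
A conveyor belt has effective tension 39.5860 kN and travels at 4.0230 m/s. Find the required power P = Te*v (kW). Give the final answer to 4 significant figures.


P = Te * v = 39.5860 * 4.0230
P = 159.3 kW


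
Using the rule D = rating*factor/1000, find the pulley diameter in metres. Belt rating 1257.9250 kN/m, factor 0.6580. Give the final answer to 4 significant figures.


D = 1257.9250 * 0.6580 / 1000
D = 0.8277 m


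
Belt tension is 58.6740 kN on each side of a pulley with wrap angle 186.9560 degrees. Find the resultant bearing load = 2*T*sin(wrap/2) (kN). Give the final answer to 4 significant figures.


F = 2 * 58.6740 * sin(186.9560/2 deg)
F = 117.1 kN


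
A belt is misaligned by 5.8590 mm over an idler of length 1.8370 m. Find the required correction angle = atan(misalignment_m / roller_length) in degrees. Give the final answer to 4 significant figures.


misalign_m = 5.8590 / 1000 = 0.005859 m
angle = atan(0.005859 / 1.8370)
angle = 0.1827 deg


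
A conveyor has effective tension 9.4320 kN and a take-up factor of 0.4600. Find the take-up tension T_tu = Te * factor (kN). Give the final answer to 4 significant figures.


T_tu = 9.4320 * 0.4600
T_tu = 4.339 kN


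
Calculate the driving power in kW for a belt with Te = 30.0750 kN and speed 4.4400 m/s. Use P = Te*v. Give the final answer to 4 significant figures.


P = Te * v = 30.0750 * 4.4400
P = 133.5 kW


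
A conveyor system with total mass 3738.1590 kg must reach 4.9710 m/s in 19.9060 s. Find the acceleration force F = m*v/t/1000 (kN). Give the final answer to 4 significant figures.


F = 3738.1590 * 4.9710 / 19.9060 / 1000
F = 0.9335 kN


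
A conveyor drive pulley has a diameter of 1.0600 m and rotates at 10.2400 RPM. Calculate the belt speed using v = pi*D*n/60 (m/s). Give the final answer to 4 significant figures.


v = pi * 1.0600 * 10.2400 / 60
v = 0.5683 m/s


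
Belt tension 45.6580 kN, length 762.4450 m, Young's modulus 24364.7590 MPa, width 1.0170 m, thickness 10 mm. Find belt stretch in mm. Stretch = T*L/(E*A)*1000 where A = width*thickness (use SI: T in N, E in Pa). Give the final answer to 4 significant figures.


A = 1.0170 * 0.01 = 0.01017 m^2
Stretch = 45.6580*1000 * 762.4450 / (24364.7590e6 * 0.01017) * 1000
Stretch = 140.5 mm


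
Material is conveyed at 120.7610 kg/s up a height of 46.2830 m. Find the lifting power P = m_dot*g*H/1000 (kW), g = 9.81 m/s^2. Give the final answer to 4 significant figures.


P = 120.7610 * 9.81 * 46.2830 / 1000
P = 54.83 kW


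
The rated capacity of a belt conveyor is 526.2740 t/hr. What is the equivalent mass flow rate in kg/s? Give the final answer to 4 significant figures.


m_dot = 526.2740 * 1000 / 3600
m_dot = 146.2 kg/s


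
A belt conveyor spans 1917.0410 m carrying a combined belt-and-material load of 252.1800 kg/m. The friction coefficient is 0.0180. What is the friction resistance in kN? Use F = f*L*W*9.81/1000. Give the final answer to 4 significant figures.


F = 0.0180 * 1917.0410 * 252.1800 * 9.81 / 1000
F = 85.37 kN


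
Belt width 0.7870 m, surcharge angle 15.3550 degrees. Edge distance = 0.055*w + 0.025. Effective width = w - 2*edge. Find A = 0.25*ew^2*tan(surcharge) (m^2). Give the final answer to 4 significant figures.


edge = 0.055*0.7870 + 0.025 = 0.068285 m
ew = 0.7870 - 2*0.068285 = 0.65043 m
A = 0.25 * 0.65043^2 * tan(15.3550 deg)
A = 0.02904 m^2


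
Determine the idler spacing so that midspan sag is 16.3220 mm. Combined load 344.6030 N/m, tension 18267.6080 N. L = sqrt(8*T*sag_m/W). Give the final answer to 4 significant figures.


sag = 16.3220/1000 = 0.016322 m
L = sqrt(8 * 18267.6080 * 0.016322 / 344.6030)
L = 2.631 m


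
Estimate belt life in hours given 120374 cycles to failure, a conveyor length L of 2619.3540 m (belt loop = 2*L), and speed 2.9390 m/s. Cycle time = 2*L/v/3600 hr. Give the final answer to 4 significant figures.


cycle_time = 2 * 2619.3540 / 2.9390 / 3600 = 0.495133 hr
life = 120374 * 0.495133 = 59600 hours


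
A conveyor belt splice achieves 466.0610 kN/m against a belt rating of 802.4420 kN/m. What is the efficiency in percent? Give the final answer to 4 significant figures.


Eff = 466.0610 / 802.4420 * 100
Eff = 58.08 %


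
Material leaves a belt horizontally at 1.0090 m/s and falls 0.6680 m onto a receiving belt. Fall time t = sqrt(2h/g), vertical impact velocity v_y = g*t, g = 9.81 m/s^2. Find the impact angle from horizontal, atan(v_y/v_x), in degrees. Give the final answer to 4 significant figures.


t = sqrt(2*0.6680/9.81) = 0.369036 s
v_y = 9.81 * 0.369036 = 3.62024 m/s
angle = atan(3.62024 / 1.0090) = 74.43 deg


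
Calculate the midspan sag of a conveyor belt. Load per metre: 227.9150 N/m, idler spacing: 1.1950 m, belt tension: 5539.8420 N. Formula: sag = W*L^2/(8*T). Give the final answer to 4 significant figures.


sag = 227.9150 * 1.1950^2 / (8 * 5539.8420)
sag = 0.007344 m


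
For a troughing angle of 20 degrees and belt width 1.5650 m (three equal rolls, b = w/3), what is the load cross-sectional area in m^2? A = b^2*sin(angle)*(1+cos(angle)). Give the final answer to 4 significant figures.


b = 1.5650/3 = 0.521667 m
A = 0.521667^2 * sin(20 deg) * (1 + cos(20 deg))
A = 0.1805 m^2


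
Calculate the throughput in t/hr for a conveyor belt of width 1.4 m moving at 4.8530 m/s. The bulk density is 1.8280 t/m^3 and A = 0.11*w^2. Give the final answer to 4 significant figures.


A = 0.11 * 1.4^2 = 0.2156 m^2
C = 0.2156 * 4.8530 * 1.8280 * 3600
C = 6886 t/hr


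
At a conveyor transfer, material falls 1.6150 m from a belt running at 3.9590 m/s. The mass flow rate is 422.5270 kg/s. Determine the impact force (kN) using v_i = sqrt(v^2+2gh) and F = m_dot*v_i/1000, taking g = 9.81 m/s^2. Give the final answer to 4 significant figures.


v_i = sqrt(3.9590^2 + 2*9.81*1.6150) = 6.88186 m/s
F = 422.5270 * 6.88186 / 1000
F = 2.908 kN


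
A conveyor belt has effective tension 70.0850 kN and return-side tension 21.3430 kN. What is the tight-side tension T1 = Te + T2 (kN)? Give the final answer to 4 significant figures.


T1 = Te + T2 = 70.0850 + 21.3430
T1 = 91.43 kN


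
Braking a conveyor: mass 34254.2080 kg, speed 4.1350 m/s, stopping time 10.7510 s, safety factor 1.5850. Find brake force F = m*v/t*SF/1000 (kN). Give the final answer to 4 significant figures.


F = 34254.2080 * 4.1350 / 10.7510 * 1.5850 / 1000
F = 20.88 kN


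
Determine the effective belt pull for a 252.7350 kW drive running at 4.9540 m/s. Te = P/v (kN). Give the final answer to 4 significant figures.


Te = P / v = 252.7350 / 4.9540
Te = 51.02 kN


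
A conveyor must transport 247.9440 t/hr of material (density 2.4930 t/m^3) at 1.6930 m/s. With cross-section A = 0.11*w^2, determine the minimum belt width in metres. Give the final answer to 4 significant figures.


A_req = 247.9440 / (1.6930 * 2.4930 * 3600) = 0.0163182 m^2
w = sqrt(0.0163182 / 0.11)
w = 0.3852 m


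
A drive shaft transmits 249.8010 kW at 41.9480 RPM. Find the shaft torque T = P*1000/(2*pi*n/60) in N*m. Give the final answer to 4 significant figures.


omega = 2*pi*41.9480/60 = 4.39278 rad/s
T = 249.8010*1000 / 4.39278
T = 56870 N*m


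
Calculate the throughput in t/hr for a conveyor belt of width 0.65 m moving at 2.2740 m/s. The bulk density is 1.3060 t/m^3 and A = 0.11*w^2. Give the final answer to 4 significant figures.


A = 0.11 * 0.65^2 = 0.046475 m^2
C = 0.046475 * 2.2740 * 1.3060 * 3600
C = 496.9 t/hr


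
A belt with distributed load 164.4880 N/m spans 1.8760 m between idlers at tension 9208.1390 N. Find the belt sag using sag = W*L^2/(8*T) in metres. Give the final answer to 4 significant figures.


sag = 164.4880 * 1.8760^2 / (8 * 9208.1390)
sag = 0.007858 m


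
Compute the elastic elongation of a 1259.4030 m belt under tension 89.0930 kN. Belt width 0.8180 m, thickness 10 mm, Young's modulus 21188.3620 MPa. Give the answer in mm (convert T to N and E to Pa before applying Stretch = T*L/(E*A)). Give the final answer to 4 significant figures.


A = 0.8180 * 0.01 = 0.00818 m^2
Stretch = 89.0930*1000 * 1259.4030 / (21188.3620e6 * 0.00818) * 1000
Stretch = 647.4 mm


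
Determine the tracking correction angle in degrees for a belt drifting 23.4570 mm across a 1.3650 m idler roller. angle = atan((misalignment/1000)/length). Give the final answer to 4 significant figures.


misalign_m = 23.4570 / 1000 = 0.023457 m
angle = atan(0.023457 / 1.3650)
angle = 0.9845 deg


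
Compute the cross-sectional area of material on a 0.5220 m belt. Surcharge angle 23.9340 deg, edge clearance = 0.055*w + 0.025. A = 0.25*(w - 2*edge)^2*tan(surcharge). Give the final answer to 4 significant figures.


edge = 0.055*0.5220 + 0.025 = 0.05371 m
ew = 0.5220 - 2*0.05371 = 0.41458 m
A = 0.25 * 0.41458^2 * tan(23.9340 deg)
A = 0.01907 m^2


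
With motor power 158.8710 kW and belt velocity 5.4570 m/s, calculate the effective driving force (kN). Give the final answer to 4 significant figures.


Te = P / v = 158.8710 / 5.4570
Te = 29.11 kN


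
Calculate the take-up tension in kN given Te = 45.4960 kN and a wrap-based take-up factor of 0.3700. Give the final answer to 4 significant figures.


T_tu = 45.4960 * 0.3700
T_tu = 16.83 kN


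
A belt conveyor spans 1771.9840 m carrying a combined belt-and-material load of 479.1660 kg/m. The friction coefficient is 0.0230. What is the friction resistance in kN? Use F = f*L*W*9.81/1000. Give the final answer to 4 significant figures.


F = 0.0230 * 1771.9840 * 479.1660 * 9.81 / 1000
F = 191.6 kN


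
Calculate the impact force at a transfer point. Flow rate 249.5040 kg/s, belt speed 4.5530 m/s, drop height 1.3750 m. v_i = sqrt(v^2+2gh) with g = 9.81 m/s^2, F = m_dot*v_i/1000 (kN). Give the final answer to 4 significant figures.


v_i = sqrt(4.5530^2 + 2*9.81*1.3750) = 6.90705 m/s
F = 249.5040 * 6.90705 / 1000
F = 1.723 kN


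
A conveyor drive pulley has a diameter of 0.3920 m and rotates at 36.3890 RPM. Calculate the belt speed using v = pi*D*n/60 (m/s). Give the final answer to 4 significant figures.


v = pi * 0.3920 * 36.3890 / 60
v = 0.7469 m/s


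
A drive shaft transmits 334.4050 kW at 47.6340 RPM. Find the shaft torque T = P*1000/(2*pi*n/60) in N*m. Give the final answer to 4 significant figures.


omega = 2*pi*47.6340/60 = 4.98822 rad/s
T = 334.4050*1000 / 4.98822
T = 67040 N*m


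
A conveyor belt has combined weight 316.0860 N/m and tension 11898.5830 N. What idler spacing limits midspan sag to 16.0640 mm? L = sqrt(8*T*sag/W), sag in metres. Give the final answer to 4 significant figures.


sag = 16.0640/1000 = 0.016064 m
L = sqrt(8 * 11898.5830 * 0.016064 / 316.0860)
L = 2.199 m


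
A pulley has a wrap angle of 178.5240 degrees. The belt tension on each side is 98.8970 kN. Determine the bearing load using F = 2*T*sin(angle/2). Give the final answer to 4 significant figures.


F = 2 * 98.8970 * sin(178.5240/2 deg)
F = 197.8 kN


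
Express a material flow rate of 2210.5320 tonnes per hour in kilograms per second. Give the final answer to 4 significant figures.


m_dot = 2210.5320 * 1000 / 3600
m_dot = 614.0 kg/s


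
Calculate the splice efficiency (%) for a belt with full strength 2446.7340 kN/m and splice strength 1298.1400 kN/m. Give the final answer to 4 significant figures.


Eff = 1298.1400 / 2446.7340 * 100
Eff = 53.06 %


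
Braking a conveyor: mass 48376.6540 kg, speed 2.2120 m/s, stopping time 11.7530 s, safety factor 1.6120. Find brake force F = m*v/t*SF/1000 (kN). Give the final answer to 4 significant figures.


F = 48376.6540 * 2.2120 / 11.7530 * 1.6120 / 1000
F = 14.68 kN


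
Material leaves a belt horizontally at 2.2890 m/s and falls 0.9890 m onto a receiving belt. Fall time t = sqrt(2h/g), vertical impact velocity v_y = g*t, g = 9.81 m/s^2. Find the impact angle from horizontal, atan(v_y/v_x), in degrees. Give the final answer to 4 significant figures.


t = sqrt(2*0.9890/9.81) = 0.449033 s
v_y = 9.81 * 0.449033 = 4.40501 m/s
angle = atan(4.40501 / 2.2890) = 62.54 deg


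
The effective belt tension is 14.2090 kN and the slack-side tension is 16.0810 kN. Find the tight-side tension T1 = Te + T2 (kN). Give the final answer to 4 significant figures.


T1 = Te + T2 = 14.2090 + 16.0810
T1 = 30.29 kN


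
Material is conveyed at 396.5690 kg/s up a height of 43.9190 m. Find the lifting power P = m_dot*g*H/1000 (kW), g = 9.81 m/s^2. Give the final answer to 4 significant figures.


P = 396.5690 * 9.81 * 43.9190 / 1000
P = 170.9 kW


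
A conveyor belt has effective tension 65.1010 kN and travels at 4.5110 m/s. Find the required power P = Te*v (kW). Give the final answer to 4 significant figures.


P = Te * v = 65.1010 * 4.5110
P = 293.7 kW


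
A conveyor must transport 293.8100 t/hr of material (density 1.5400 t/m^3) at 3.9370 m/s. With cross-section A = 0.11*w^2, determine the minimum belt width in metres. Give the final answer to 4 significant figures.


A_req = 293.8100 / (3.9370 * 1.5400 * 3600) = 0.013461 m^2
w = sqrt(0.013461 / 0.11)
w = 0.3498 m


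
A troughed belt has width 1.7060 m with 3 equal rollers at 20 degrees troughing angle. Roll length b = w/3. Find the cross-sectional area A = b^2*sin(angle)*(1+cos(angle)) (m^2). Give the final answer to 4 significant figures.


b = 1.7060/3 = 0.568667 m
A = 0.568667^2 * sin(20 deg) * (1 + cos(20 deg))
A = 0.2145 m^2


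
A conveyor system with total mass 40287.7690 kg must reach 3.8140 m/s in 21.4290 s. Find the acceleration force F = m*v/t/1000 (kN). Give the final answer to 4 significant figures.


F = 40287.7690 * 3.8140 / 21.4290 / 1000
F = 7.171 kN


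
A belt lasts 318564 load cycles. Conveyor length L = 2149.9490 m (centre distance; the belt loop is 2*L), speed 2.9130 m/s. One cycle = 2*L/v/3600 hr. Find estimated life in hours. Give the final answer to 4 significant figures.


cycle_time = 2 * 2149.9490 / 2.9130 / 3600 = 0.41003 hr
life = 318564 * 0.41003 = 130600 hours


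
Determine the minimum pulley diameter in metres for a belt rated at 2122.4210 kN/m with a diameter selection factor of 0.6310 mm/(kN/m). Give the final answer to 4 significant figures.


D = 2122.4210 * 0.6310 / 1000
D = 1.339 m


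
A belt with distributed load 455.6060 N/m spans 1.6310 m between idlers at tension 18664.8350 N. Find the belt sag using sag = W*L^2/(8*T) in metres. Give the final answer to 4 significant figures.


sag = 455.6060 * 1.6310^2 / (8 * 18664.8350)
sag = 0.008117 m


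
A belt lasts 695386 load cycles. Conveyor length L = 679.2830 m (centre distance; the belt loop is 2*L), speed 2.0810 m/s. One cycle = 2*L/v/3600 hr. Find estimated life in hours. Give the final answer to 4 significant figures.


cycle_time = 2 * 679.2830 / 2.0810 / 3600 = 0.181345 hr
life = 695386 * 0.181345 = 126100 hours


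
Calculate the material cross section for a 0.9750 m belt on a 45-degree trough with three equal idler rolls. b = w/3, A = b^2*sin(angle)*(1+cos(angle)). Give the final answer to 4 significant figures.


b = 0.9750/3 = 0.325 m
A = 0.325^2 * sin(45 deg) * (1 + cos(45 deg))
A = 0.1275 m^2


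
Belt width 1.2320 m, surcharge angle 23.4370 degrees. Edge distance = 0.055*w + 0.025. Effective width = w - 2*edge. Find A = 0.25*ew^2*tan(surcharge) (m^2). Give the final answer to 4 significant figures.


edge = 0.055*1.2320 + 0.025 = 0.09276 m
ew = 1.2320 - 2*0.09276 = 1.04648 m
A = 0.25 * 1.04648^2 * tan(23.4370 deg)
A = 0.1187 m^2


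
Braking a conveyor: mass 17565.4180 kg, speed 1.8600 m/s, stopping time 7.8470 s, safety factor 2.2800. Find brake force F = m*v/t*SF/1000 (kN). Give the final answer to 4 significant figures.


F = 17565.4180 * 1.8600 / 7.8470 * 2.2800 / 1000
F = 9.493 kN


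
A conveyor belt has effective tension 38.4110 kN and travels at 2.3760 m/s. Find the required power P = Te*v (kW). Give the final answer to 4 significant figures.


P = Te * v = 38.4110 * 2.3760
P = 91.26 kW


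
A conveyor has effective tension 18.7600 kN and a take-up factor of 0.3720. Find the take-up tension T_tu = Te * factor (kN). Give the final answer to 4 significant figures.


T_tu = 18.7600 * 0.3720
T_tu = 6.979 kN


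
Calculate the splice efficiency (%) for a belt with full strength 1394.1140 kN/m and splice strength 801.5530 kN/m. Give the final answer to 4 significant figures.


Eff = 801.5530 / 1394.1140 * 100
Eff = 57.50 %


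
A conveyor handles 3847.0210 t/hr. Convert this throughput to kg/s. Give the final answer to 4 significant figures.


m_dot = 3847.0210 * 1000 / 3600
m_dot = 1069 kg/s


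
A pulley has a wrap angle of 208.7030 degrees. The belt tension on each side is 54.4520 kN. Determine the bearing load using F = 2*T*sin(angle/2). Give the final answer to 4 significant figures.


F = 2 * 54.4520 * sin(208.7030/2 deg)
F = 105.5 kN


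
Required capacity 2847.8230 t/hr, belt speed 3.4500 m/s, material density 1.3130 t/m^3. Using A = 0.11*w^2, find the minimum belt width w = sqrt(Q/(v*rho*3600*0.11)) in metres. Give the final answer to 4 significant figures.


A_req = 2847.8230 / (3.4500 * 1.3130 * 3600) = 0.174633 m^2
w = sqrt(0.174633 / 0.11)
w = 1.260 m


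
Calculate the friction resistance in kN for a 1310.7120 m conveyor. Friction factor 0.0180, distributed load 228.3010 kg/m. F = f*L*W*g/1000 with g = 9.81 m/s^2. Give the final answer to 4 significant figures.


F = 0.0180 * 1310.7120 * 228.3010 * 9.81 / 1000
F = 52.84 kN


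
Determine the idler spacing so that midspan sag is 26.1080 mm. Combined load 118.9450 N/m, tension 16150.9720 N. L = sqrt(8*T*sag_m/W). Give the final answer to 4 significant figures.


sag = 26.1080/1000 = 0.026108 m
L = sqrt(8 * 16150.9720 * 0.026108 / 118.9450)
L = 5.325 m


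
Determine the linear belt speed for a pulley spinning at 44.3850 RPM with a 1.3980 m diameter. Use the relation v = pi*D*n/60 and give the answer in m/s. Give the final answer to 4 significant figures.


v = pi * 1.3980 * 44.3850 / 60
v = 3.249 m/s


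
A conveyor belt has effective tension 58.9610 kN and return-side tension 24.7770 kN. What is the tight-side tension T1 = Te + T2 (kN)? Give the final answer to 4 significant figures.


T1 = Te + T2 = 58.9610 + 24.7770
T1 = 83.74 kN


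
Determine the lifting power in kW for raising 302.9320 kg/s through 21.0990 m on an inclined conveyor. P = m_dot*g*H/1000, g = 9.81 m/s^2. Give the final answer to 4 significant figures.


P = 302.9320 * 9.81 * 21.0990 / 1000
P = 62.70 kW


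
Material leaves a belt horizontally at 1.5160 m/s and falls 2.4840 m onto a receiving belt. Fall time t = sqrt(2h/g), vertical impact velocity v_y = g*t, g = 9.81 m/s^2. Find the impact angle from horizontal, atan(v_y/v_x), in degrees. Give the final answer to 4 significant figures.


t = sqrt(2*2.4840/9.81) = 0.711633 s
v_y = 9.81 * 0.711633 = 6.98112 m/s
angle = atan(6.98112 / 1.5160) = 77.75 deg


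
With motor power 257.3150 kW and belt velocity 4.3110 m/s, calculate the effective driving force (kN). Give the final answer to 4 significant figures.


Te = P / v = 257.3150 / 4.3110
Te = 59.69 kN


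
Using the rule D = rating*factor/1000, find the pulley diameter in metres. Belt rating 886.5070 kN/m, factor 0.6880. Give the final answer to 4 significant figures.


D = 886.5070 * 0.6880 / 1000
D = 0.6099 m


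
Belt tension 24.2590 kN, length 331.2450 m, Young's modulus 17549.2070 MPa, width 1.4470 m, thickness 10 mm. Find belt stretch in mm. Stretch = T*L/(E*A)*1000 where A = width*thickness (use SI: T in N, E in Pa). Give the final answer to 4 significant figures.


A = 1.4470 * 0.01 = 0.01447 m^2
Stretch = 24.2590*1000 * 331.2450 / (17549.2070e6 * 0.01447) * 1000
Stretch = 31.64 mm


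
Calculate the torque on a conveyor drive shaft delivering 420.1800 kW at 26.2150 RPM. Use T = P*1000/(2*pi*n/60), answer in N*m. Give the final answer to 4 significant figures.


omega = 2*pi*26.2150/60 = 2.74523 rad/s
T = 420.1800*1000 / 2.74523
T = 153100 N*m


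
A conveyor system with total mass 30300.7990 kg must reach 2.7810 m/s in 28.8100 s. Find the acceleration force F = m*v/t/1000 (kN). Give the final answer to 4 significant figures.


F = 30300.7990 * 2.7810 / 28.8100 / 1000
F = 2.925 kN


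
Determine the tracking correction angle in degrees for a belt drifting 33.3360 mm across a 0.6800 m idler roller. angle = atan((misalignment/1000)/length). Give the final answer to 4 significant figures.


misalign_m = 33.3360 / 1000 = 0.033336 m
angle = atan(0.033336 / 0.6800)
angle = 2.807 deg


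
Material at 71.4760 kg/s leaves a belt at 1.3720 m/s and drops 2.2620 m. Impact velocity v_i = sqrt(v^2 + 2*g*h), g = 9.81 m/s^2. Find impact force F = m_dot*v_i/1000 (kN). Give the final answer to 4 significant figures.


v_i = sqrt(1.3720^2 + 2*9.81*2.2620) = 6.80168 m/s
F = 71.4760 * 6.80168 / 1000
F = 0.4862 kN


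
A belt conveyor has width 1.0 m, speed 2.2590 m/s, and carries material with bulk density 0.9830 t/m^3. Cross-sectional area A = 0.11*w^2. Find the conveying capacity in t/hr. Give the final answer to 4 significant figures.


A = 0.11 * 1.0^2 = 0.11 m^2
C = 0.11 * 2.2590 * 0.9830 * 3600
C = 879.4 t/hr


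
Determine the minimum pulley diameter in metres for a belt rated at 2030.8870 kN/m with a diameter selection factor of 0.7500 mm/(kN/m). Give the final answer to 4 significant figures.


D = 2030.8870 * 0.7500 / 1000
D = 1.523 m


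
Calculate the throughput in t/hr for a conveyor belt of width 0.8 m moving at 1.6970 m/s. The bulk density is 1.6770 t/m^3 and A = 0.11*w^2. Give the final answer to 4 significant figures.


A = 0.11 * 0.8^2 = 0.0704 m^2
C = 0.0704 * 1.6970 * 1.6770 * 3600
C = 721.3 t/hr


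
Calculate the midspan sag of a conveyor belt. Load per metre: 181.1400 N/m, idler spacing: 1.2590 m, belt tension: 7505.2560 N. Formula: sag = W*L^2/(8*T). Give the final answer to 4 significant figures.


sag = 181.1400 * 1.2590^2 / (8 * 7505.2560)
sag = 0.004782 m


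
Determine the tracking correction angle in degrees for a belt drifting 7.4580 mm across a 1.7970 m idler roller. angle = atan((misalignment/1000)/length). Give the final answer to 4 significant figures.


misalign_m = 7.4580 / 1000 = 0.007458 m
angle = atan(0.007458 / 1.7970)
angle = 0.2378 deg


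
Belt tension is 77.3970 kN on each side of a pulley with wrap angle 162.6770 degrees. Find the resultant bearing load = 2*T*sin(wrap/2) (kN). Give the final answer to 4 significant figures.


F = 2 * 77.3970 * sin(162.6770/2 deg)
F = 153.0 kN


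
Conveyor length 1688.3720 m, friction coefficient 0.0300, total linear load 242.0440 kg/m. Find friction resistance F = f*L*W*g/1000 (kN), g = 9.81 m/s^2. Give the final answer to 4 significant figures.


F = 0.0300 * 1688.3720 * 242.0440 * 9.81 / 1000
F = 120.3 kN


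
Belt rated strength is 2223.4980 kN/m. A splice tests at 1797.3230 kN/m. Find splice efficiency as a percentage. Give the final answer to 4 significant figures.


Eff = 1797.3230 / 2223.4980 * 100
Eff = 80.83 %


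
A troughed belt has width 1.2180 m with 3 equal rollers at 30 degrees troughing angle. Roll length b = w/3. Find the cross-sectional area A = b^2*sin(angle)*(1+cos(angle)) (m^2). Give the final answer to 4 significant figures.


b = 1.2180/3 = 0.406 m
A = 0.406^2 * sin(30 deg) * (1 + cos(30 deg))
A = 0.1538 m^2


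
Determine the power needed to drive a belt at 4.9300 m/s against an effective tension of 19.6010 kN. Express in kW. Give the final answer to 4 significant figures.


P = Te * v = 19.6010 * 4.9300
P = 96.63 kW


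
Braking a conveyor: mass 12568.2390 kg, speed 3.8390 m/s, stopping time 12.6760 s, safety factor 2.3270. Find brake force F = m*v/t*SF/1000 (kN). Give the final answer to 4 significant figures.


F = 12568.2390 * 3.8390 / 12.6760 * 2.3270 / 1000
F = 8.857 kN


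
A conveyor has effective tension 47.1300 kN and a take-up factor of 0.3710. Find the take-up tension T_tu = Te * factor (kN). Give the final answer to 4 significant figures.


T_tu = 47.1300 * 0.3710
T_tu = 17.49 kN


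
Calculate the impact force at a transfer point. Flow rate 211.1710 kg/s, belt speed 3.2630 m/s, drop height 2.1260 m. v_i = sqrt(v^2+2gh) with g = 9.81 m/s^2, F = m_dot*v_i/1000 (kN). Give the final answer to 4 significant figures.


v_i = sqrt(3.2630^2 + 2*9.81*2.1260) = 7.23597 m/s
F = 211.1710 * 7.23597 / 1000
F = 1.528 kN


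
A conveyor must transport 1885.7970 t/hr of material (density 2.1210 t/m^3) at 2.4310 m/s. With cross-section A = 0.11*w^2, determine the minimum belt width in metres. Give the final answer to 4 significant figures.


A_req = 1885.7970 / (2.4310 * 2.1210 * 3600) = 0.101594 m^2
w = sqrt(0.101594 / 0.11)
w = 0.9610 m


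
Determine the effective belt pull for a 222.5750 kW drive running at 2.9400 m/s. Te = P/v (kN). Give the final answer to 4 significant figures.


Te = P / v = 222.5750 / 2.9400
Te = 75.71 kN


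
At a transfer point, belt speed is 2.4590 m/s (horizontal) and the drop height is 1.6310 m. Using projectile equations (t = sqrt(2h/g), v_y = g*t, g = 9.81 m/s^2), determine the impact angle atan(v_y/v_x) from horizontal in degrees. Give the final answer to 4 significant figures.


t = sqrt(2*1.6310/9.81) = 0.576644 s
v_y = 9.81 * 0.576644 = 5.65688 m/s
angle = atan(5.65688 / 2.4590) = 66.51 deg
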